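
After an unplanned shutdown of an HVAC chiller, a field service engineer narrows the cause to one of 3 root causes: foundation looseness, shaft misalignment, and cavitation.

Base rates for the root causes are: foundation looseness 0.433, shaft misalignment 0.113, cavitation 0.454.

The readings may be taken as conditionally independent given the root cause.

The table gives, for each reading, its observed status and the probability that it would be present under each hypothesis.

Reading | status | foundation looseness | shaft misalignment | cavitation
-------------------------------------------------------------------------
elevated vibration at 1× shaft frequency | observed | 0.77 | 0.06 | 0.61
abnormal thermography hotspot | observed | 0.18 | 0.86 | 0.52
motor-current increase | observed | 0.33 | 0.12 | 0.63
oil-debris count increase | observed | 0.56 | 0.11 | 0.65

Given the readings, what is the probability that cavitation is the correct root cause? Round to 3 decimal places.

0.841

Multiply each prior by the joint likelihood of the reading pattern:
  foundation looseness: 0.433 × 0.77 × 0.18 × 0.33 × 0.56 = 0.011091
  shaft misalignment: 0.113 × 0.06 × 0.86 × 0.12 × 0.11 = 7.6967e-05
  cavitation: 0.454 × 0.61 × 0.52 × 0.63 × 0.65 = 0.058972
The unnormalized weights sum to 0.070139.
P(cavitation | evidence) = 0.058972 / 0.070139 ≈ 0.841.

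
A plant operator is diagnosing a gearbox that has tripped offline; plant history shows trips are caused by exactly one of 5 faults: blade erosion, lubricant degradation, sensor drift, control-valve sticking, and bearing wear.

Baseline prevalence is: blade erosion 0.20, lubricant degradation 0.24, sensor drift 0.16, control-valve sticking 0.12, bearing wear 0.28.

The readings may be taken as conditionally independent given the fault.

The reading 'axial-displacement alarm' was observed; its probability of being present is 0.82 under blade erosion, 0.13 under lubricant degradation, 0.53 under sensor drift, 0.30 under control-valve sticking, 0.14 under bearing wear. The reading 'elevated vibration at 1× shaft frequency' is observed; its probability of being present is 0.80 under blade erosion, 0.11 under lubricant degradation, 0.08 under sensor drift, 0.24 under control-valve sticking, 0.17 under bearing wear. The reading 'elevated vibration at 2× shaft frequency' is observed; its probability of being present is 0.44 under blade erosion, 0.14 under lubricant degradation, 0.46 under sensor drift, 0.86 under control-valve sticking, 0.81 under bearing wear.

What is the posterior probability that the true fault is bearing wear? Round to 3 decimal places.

0.073

For each hypothesis, the unnormalized posterior weight is prior × product of the reading likelihoods:
  blade erosion: 0.20 × 0.82 × 0.80 × 0.44 = 0.057728
  lubricant degradation: 0.24 × 0.13 × 0.11 × 0.14 = 0.00048048
  sensor drift: 0.16 × 0.53 × 0.08 × 0.46 = 0.0031206
  control-valve sticking: 0.12 × 0.30 × 0.24 × 0.86 = 0.0074304
  bearing wear: 0.28 × 0.14 × 0.17 × 0.81 = 0.0053978
The unnormalized weights sum to 0.074157.
P(bearing wear | evidence) = 0.0053978 / 0.074157 ≈ 0.073.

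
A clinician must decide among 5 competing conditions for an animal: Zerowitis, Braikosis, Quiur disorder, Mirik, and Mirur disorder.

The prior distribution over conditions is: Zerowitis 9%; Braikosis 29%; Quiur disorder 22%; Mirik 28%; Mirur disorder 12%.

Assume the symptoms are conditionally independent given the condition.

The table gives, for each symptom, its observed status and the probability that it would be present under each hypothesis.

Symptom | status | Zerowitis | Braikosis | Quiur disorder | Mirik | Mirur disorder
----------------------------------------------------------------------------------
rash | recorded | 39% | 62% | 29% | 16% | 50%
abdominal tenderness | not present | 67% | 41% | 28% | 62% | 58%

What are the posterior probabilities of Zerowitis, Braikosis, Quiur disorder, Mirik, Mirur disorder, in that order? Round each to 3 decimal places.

0.056, 0.515, 0.223, 0.083, 0.122

Multiply each prior by the joint likelihood of the symptom pattern (using 1 − P(present | H) for each absent symptom):
  Zerowitis: 0.09 × 0.39 × (1 − 0.67) = 0.011583
  Braikosis: 0.29 × 0.62 × (1 − 0.41) = 0.10608
  Quiur disorder: 0.22 × 0.29 × (1 − 0.28) = 0.045936
  Mirik: 0.28 × 0.16 × (1 − 0.62) = 0.017024
  Mirur disorder: 0.12 × 0.50 × (1 − 0.58) = 0.0252
Marginal likelihood of the evidence = 0.20583.
P(Zerowitis | evidence) = 0.011583 / 0.20583 ≈ 0.056
P(Braikosis | evidence) = 0.10608 / 0.20583 ≈ 0.515
P(Quiur disorder | evidence) = 0.045936 / 0.20583 ≈ 0.223
P(Mirik | evidence) = 0.017024 / 0.20583 ≈ 0.083
P(Mirur disorder | evidence) = 0.0252 / 0.20583 ≈ 0.122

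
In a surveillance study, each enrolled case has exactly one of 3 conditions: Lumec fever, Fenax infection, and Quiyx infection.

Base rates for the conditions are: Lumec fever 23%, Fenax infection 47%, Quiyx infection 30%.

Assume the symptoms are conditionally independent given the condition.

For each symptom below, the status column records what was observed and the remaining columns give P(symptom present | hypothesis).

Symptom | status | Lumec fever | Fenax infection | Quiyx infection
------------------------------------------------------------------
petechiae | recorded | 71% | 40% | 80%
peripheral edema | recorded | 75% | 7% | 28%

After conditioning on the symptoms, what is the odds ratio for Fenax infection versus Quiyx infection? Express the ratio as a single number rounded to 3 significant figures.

0.196

The normalizing constant cancels in an odds ratio, so compute prior × likelihood for the two hypotheses only:
  Fenax infection: 0.47 × 0.40 × 0.07 = 0.01316
  Quiyx infection: 0.30 × 0.80 × 0.28 = 0.0672
Odds(Fenax infection : Quiyx infection) = 0.01316 / 0.0672 ≈ 0.196.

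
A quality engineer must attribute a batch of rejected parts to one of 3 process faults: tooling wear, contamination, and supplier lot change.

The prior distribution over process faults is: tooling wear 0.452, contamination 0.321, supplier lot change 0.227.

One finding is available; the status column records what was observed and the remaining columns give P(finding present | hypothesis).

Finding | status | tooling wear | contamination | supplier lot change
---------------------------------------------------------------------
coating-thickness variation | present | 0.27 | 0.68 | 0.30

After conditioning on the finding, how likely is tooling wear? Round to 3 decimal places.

By Bayes' rule, the unnormalized weight for each hypothesis is prior × likelihood:
  tooling wear: 0.452 × 0.27 = 0.12204
  contamination: 0.321 × 0.68 = 0.21828
  supplier lot change: 0.227 × 0.30 = 0.0681
Normalizing constant Z = 0.12204 + 0.21828 + 0.0681 = 0.40842.
P(tooling wear | evidence) = 0.12204 / 0.40842 ≈ 0.299.

0.299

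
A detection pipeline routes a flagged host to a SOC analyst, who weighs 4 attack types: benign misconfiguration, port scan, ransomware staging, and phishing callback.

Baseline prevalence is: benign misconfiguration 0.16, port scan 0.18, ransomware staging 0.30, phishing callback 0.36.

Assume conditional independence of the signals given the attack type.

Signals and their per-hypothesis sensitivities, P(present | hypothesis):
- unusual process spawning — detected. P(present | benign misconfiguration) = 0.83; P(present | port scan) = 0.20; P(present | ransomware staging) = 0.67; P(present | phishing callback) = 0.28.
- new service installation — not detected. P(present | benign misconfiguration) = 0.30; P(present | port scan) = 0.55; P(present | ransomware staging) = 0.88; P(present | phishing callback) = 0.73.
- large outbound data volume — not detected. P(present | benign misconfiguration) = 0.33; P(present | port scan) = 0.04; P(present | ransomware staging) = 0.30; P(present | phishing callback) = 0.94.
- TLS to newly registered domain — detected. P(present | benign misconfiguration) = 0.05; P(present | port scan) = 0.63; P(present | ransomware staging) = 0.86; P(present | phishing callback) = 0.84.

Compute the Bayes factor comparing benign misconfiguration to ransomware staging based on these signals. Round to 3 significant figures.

The Bayes factor is the ratio of the joint likelihoods of the signal pattern under the two hypotheses (using 1 − P(present | H) for each absent signal).
  benign misconfiguration: 0.83 × (1 − 0.30) × (1 − 0.33) × 0.05 = 0.019463
  ransomware staging: 0.67 × (1 − 0.88) × (1 − 0.30) × 0.86 = 0.048401
Bayes factor = 0.019463 / 0.048401 ≈ 0.402

0.402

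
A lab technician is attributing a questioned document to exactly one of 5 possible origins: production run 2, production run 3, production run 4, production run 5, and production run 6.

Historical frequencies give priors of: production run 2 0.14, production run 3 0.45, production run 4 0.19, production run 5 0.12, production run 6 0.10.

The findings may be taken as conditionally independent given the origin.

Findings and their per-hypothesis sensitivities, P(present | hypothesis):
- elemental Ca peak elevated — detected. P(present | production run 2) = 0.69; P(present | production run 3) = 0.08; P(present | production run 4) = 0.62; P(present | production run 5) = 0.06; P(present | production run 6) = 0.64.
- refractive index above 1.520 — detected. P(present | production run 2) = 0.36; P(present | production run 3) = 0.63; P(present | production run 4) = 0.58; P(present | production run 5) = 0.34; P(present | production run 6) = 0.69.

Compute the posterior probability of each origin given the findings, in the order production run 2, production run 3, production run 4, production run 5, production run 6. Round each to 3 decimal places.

By Bayes' rule with conditional independence, the unnormalized weight for each hypothesis is prior × ∏ likelihoods:
  production run 2: 0.14 × 0.69 × 0.36 = 0.034776
  production run 3: 0.45 × 0.08 × 0.63 = 0.02268
  production run 4: 0.19 × 0.62 × 0.58 = 0.068324
  production run 5: 0.12 × 0.06 × 0.34 = 0.002448
  production run 6: 0.10 × 0.64 × 0.69 = 0.04416
The unnormalized weights sum to 0.17239.
P(production run 2 | evidence) = 0.034776 / 0.17239 ≈ 0.202
P(production run 3 | evidence) = 0.02268 / 0.17239 ≈ 0.132
P(production run 4 | evidence) = 0.068324 / 0.17239 ≈ 0.396
P(production run 5 | evidence) = 0.002448 / 0.17239 ≈ 0.014
P(production run 6 | evidence) = 0.04416 / 0.17239 ≈ 0.256

0.202, 0.132, 0.396, 0.014, 0.256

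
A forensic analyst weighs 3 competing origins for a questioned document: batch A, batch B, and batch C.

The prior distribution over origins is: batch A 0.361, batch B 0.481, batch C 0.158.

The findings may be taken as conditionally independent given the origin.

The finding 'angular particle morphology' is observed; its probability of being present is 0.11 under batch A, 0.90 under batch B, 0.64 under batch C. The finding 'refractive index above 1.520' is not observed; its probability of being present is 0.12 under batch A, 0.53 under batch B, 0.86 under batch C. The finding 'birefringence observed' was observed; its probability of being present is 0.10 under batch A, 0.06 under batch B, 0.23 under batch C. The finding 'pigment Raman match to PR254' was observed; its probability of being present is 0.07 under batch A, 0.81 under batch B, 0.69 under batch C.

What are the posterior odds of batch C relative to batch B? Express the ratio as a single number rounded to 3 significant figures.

The normalizing constant cancels in an odds ratio, so compute prior × likelihood for the two hypotheses only (using 1 − P(present | H) for each absent finding):
  batch C: 0.158 × 0.64 × (1 − 0.86) × 0.23 × 0.69 = 0.0022467
  batch B: 0.481 × 0.90 × (1 − 0.53) × 0.06 × 0.81 = 0.0098883
Posterior odds = 0.0022467 / 0.0098883 ≈ 0.227.

0.227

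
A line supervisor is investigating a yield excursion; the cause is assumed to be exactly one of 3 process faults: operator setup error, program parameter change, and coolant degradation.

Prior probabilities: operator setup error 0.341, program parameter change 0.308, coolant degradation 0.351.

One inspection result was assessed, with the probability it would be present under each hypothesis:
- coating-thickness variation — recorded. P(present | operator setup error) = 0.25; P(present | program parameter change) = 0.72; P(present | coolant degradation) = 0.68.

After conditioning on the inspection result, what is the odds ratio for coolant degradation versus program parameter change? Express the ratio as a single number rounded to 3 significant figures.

1.08

Unnormalized posterior weight (prior times the inspection result likelihood) for each of the two hypotheses:
  coolant degradation: 0.351 × 0.68 = 0.23868
  program parameter change: 0.308 × 0.72 = 0.22176
Odds(coolant degradation : program parameter change) = 0.23868 / 0.22176 ≈ 1.08.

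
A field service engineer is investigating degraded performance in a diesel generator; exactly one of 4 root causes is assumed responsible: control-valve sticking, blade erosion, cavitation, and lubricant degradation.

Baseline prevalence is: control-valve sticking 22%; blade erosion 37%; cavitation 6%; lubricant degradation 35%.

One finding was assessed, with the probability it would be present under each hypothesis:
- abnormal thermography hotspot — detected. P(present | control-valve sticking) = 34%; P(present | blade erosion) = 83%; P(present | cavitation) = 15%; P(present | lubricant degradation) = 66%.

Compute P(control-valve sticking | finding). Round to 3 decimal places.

Multiply each prior by the likelihood of the finding:
  control-valve sticking: 0.22 × 0.34 = 0.0748
  blade erosion: 0.37 × 0.83 = 0.3071
  cavitation: 0.06 × 0.15 = 0.009
  lubricant degradation: 0.35 × 0.66 = 0.231
Normalizing constant Z = 0.0748 + 0.3071 + 0.009 + 0.231 = 0.6219.
P(control-valve sticking | evidence) = 0.0748 / 0.6219 ≈ 0.120.

0.120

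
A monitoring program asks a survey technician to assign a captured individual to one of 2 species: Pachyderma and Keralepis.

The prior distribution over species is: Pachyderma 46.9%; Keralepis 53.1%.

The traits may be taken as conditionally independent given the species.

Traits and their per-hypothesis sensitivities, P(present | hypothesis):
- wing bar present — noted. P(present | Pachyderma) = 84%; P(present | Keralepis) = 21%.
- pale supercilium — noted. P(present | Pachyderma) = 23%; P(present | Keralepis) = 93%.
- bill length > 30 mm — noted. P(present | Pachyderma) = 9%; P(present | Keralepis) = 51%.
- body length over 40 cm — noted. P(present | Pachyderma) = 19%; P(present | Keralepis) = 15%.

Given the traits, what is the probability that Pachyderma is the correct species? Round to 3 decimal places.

Multiply each prior by the joint likelihood of the trait pattern:
  Pachyderma: 0.469 × 0.84 × 0.23 × 0.09 × 0.19 = 0.0015494
  Keralepis: 0.531 × 0.21 × 0.93 × 0.51 × 0.15 = 0.0079334
Marginal likelihood of the evidence = 0.0094828.
P(Pachyderma | evidence) = 0.0015494 / 0.0094828 ≈ 0.163.

0.163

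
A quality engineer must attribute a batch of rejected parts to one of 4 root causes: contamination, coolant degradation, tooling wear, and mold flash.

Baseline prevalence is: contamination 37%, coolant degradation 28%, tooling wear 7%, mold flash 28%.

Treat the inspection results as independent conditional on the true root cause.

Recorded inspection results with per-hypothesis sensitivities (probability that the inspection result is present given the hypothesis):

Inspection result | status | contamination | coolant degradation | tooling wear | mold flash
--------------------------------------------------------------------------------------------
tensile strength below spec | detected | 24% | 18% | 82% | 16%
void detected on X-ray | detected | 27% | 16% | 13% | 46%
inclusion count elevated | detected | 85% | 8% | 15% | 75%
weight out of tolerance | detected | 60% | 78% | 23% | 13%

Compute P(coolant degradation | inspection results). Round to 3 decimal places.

For each hypothesis, the unnormalized posterior weight is prior × product of the inspection result likelihoods:
  contamination: 0.37 × 0.24 × 0.27 × 0.85 × 0.60 = 0.012228
  coolant degradation: 0.28 × 0.18 × 0.16 × 0.08 × 0.78 = 0.00050319
  tooling wear: 0.07 × 0.82 × 0.13 × 0.15 × 0.23 = 0.00025744
  mold flash: 0.28 × 0.16 × 0.46 × 0.75 × 0.13 = 0.0020093
Marginal likelihood of the evidence = 0.014998.
P(coolant degradation | evidence) = 0.00050319 / 0.014998 ≈ 0.034.

0.034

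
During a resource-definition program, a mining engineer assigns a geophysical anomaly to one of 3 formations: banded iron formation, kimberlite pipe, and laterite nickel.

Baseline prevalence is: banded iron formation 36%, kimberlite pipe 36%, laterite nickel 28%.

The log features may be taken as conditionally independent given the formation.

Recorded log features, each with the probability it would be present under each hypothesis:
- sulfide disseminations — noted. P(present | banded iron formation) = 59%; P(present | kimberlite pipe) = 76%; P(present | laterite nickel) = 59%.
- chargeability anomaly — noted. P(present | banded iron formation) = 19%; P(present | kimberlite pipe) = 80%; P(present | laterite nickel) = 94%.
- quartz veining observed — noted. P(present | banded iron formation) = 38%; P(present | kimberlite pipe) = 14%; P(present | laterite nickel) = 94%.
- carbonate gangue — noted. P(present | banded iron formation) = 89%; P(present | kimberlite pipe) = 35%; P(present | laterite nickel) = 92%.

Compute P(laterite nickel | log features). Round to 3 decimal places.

0.846

Multiply each prior by the joint likelihood of the log feature pattern:
  banded iron formation: 0.36 × 0.59 × 0.19 × 0.38 × 0.89 = 0.013648
  kimberlite pipe: 0.36 × 0.76 × 0.80 × 0.14 × 0.35 = 0.010725
  laterite nickel: 0.28 × 0.59 × 0.94 × 0.94 × 0.92 = 0.13429
The unnormalized weights sum to 0.15867.
P(laterite nickel | evidence) = 0.13429 / 0.15867 ≈ 0.846.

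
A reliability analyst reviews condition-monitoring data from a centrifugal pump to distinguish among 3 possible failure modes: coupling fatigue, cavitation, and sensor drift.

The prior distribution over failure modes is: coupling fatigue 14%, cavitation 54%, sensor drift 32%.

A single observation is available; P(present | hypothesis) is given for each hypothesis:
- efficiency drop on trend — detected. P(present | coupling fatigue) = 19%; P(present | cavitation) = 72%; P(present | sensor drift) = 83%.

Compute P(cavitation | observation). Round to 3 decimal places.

By Bayes' rule, the unnormalized weight for each hypothesis is prior × likelihood:
  coupling fatigue: 0.14 × 0.19 = 0.0266
  cavitation: 0.54 × 0.72 = 0.3888
  sensor drift: 0.32 × 0.83 = 0.2656
Normalizing constant Z = 0.0266 + 0.3888 + 0.2656 = 0.681.
P(cavitation | evidence) = 0.3888 / 0.681 ≈ 0.571.

0.571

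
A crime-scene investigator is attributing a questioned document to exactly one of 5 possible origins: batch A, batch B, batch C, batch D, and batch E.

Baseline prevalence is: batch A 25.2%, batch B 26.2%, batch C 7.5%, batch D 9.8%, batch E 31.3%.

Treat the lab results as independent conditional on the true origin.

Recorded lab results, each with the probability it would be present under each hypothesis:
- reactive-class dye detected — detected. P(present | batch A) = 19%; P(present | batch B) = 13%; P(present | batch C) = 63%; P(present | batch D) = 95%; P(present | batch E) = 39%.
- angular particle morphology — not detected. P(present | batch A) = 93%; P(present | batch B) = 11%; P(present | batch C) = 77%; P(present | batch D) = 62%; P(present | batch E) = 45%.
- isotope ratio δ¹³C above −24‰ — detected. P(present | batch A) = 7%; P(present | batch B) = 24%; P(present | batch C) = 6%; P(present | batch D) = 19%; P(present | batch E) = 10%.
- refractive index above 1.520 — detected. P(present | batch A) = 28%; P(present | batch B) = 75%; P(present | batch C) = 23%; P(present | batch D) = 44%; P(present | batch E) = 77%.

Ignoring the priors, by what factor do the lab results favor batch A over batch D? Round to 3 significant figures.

0.00864

Take the product of per-lab result likelihoods under each hypothesis (using 1 − P(present | H) for each absent lab result), then divide.
  batch A: 0.19 × (1 − 0.93) × 0.07 × 0.28 = 0.00026068
  batch D: 0.95 × (1 − 0.62) × 0.19 × 0.44 = 0.03018
Bayes factor = 0.00026068 / 0.03018 ≈ 0.00864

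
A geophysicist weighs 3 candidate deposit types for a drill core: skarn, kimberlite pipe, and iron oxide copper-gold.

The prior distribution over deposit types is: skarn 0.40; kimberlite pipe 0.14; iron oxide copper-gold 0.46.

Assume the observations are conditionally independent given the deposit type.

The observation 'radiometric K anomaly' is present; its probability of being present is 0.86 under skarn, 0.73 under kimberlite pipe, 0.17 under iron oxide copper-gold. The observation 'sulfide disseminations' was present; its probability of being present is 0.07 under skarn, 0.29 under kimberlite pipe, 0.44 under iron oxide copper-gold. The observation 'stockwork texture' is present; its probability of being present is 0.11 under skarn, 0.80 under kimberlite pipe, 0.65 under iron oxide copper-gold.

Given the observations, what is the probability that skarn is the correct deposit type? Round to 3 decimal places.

0.054

For each hypothesis, the unnormalized posterior weight is prior × product of the observation likelihoods:
  skarn: 0.40 × 0.86 × 0.07 × 0.11 = 0.0026488
  kimberlite pipe: 0.14 × 0.73 × 0.29 × 0.80 = 0.02371
  iron oxide copper-gold: 0.46 × 0.17 × 0.44 × 0.65 = 0.022365
The unnormalized weights sum to 0.048724.
P(skarn | evidence) = 0.0026488 / 0.048724 ≈ 0.054.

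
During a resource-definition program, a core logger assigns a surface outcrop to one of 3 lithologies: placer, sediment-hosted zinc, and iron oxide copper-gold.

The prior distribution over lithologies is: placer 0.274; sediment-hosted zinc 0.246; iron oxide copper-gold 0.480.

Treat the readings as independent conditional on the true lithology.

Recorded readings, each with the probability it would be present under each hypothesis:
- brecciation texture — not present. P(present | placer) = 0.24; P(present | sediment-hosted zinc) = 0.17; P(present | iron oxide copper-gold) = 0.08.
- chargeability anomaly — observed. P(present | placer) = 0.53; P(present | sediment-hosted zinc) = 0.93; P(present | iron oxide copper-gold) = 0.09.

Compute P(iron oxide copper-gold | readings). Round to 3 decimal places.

0.117

Multiply each prior by the joint likelihood of the reading pattern (using 1 − P(present | H) for each absent reading):
  placer: 0.274 × (1 − 0.24) × 0.53 = 0.11037
  sediment-hosted zinc: 0.246 × (1 − 0.17) × 0.93 = 0.18989
  iron oxide copper-gold: 0.480 × (1 − 0.08) × 0.09 = 0.039744
Marginal likelihood of the evidence = 0.34.
P(iron oxide copper-gold | evidence) = 0.039744 / 0.34 ≈ 0.117.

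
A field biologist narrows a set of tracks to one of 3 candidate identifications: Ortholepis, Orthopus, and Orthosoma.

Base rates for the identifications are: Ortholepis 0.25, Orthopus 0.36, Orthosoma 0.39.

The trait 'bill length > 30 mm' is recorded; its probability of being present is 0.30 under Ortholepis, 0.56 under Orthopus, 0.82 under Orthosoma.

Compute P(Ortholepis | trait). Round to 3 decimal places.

Multiply each prior by the likelihood of the trait:
  Ortholepis: 0.25 × 0.30 = 0.075
  Orthopus: 0.36 × 0.56 = 0.2016
  Orthosoma: 0.39 × 0.82 = 0.3198
Normalizing constant Z = 0.075 + 0.2016 + 0.3198 = 0.5964.
P(Ortholepis | evidence) = 0.075 / 0.5964 ≈ 0.126.

0.126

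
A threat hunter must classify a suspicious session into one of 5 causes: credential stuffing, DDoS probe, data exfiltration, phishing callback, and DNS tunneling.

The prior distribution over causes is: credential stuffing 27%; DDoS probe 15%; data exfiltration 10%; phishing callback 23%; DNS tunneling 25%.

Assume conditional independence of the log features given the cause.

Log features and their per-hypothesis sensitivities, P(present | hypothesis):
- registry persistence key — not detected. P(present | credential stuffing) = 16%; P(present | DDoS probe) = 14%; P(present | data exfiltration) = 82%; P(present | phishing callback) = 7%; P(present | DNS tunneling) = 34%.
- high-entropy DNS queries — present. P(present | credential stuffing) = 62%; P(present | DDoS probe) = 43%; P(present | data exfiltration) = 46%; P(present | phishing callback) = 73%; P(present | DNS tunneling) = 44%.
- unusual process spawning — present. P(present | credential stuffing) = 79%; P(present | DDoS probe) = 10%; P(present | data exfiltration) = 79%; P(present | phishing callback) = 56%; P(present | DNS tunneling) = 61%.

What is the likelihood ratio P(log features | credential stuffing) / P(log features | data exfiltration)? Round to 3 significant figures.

Take the product of per-log feature likelihoods under each hypothesis (using 1 − P(present | H) for each absent log feature), then divide.
  credential stuffing: (1 − 0.16) × 0.62 × 0.79 = 0.41143
  data exfiltration: (1 − 0.82) × 0.46 × 0.79 = 0.065412
Bayes factor = 0.41143 / 0.065412 ≈ 6.29

6.29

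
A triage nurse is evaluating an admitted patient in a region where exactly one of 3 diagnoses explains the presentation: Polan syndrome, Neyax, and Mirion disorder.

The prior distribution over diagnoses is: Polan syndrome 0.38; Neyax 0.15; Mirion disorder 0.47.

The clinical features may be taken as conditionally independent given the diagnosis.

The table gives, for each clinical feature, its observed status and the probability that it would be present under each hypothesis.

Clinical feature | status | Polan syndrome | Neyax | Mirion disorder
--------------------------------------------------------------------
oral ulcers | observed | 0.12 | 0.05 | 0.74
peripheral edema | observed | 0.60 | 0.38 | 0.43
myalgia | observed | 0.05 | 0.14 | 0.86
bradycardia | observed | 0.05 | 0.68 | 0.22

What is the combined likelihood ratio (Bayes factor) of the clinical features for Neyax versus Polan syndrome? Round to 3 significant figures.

Take the product of per-clinical feature likelihoods under each hypothesis, then divide.
  Neyax: 0.05 × 0.38 × 0.14 × 0.68 = 0.0018088
  Polan syndrome: 0.12 × 0.60 × 0.05 × 0.05 = 0.00018
Bayes factor = 0.0018088 / 0.00018 ≈ 10.0

10.0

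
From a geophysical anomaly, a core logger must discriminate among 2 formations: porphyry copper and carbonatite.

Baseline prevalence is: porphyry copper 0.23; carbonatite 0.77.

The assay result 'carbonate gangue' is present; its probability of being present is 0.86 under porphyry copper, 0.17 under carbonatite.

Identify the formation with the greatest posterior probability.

porphyry copper

Multiply each prior by the likelihood of the assay result:
  porphyry copper: 0.23 × 0.86 = 0.1978
  carbonatite: 0.77 × 0.17 = 0.1309
The unnormalized weights sum to 0.3287.
P(porphyry copper | evidence) ≈ 0.1978 / 0.3287 ≈ 0.602
P(carbonatite | evidence) ≈ 0.1309 / 0.3287 ≈ 0.398
The largest is 0.602, so porphyry copper is most probable.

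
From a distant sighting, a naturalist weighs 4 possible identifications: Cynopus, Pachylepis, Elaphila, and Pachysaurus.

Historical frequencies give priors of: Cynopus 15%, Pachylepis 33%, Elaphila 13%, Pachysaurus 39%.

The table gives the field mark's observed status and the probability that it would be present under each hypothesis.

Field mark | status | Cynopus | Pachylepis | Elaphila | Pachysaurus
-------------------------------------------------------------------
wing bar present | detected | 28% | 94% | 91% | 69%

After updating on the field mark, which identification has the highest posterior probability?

Pachylepis

By Bayes' rule, the unnormalized weight for each hypothesis is prior × likelihood:
  Cynopus: 0.15 × 0.28 = 0.042
  Pachylepis: 0.33 × 0.94 = 0.3102
  Elaphila: 0.13 × 0.91 = 0.1183
  Pachysaurus: 0.39 × 0.69 = 0.2691
Normalizing constant Z = 0.042 + 0.3102 + 0.1183 + 0.2691 = 0.7396.
P(Cynopus | evidence) ≈ 0.042 / 0.7396 ≈ 0.057
P(Pachylepis | evidence) ≈ 0.3102 / 0.7396 ≈ 0.419
P(Elaphila | evidence) ≈ 0.1183 / 0.7396 ≈ 0.160
P(Pachysaurus | evidence) ≈ 0.2691 / 0.7396 ≈ 0.364
The largest is 0.419, so Pachylepis is most probable.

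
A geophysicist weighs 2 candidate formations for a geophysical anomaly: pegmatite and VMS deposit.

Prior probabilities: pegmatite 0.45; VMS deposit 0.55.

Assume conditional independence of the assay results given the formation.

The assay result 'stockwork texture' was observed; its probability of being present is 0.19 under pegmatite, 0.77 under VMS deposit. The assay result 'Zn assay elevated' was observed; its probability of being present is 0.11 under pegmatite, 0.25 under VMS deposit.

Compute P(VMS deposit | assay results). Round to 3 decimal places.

By Bayes' rule with conditional independence, the unnormalized weight for each hypothesis is prior × ∏ likelihoods:
  pegmatite: 0.45 × 0.19 × 0.11 = 0.009405
  VMS deposit: 0.55 × 0.77 × 0.25 = 0.10588
Marginal likelihood of the evidence = 0.11528.
P(VMS deposit | evidence) = 0.10588 / 0.11528 ≈ 0.918.

0.918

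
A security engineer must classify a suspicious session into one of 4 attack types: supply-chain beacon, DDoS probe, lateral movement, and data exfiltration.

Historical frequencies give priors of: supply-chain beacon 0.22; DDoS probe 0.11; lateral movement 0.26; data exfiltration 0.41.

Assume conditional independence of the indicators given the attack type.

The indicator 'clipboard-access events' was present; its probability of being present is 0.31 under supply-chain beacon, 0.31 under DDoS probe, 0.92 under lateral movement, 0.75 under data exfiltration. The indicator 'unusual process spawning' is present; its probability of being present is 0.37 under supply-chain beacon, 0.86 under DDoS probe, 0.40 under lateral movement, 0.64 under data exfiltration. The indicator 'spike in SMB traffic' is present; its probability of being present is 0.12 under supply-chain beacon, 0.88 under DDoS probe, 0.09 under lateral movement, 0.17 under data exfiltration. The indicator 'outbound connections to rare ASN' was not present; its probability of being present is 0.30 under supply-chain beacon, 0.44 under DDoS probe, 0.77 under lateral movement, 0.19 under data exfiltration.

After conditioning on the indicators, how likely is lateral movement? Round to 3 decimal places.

0.043

For each hypothesis, the unnormalized posterior weight is prior × product of the indicator likelihoods (using 1 − P(present | H) for each absent indicator):
  supply-chain beacon: 0.22 × 0.31 × 0.37 × 0.12 × (1 − 0.30) = 0.0021197
  DDoS probe: 0.11 × 0.31 × 0.86 × 0.88 × (1 − 0.44) = 0.014452
  lateral movement: 0.26 × 0.92 × 0.40 × 0.09 × (1 − 0.77) = 0.0019806
  data exfiltration: 0.41 × 0.75 × 0.64 × 0.17 × (1 − 0.19) = 0.027099
The unnormalized weights sum to 0.045651.
P(lateral movement | evidence) = 0.0019806 / 0.045651 ≈ 0.043.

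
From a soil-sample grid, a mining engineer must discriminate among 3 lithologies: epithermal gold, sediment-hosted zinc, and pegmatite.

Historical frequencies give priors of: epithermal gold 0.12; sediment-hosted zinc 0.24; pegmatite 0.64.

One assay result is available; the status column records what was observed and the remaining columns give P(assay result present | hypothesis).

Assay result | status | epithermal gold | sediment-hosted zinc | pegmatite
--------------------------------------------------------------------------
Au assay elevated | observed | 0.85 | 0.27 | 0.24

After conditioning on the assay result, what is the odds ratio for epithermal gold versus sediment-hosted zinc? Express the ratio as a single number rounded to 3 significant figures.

1.57

The normalizing constant cancels in an odds ratio, so compute prior × likelihood for the two hypotheses only:
  epithermal gold: 0.12 × 0.85 = 0.102
  sediment-hosted zinc: 0.24 × 0.27 = 0.0648
Posterior odds = 0.102 / 0.0648 ≈ 1.57.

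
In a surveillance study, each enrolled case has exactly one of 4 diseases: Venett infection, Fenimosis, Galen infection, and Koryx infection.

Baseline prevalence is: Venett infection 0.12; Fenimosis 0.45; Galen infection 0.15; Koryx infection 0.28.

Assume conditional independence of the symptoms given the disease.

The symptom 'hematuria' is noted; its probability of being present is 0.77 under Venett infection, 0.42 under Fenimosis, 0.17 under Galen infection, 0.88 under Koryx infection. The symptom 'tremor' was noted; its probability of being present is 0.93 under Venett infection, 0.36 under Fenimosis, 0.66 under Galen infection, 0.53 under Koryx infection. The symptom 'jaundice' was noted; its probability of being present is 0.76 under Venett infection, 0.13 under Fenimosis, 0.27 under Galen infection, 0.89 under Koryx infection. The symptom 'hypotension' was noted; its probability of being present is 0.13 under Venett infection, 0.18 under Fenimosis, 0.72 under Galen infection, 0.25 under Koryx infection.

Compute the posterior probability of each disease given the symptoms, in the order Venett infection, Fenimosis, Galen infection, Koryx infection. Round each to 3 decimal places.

0.200, 0.038, 0.077, 0.685

Multiply each prior by the joint likelihood of the symptom pattern:
  Venett infection: 0.12 × 0.77 × 0.93 × 0.76 × 0.13 = 0.0084901
  Fenimosis: 0.45 × 0.42 × 0.36 × 0.13 × 0.18 = 0.0015921
  Galen infection: 0.15 × 0.17 × 0.66 × 0.27 × 0.72 = 0.0032718
  Koryx infection: 0.28 × 0.88 × 0.53 × 0.89 × 0.25 = 0.029057
Normalizing constant Z = 0.0084901 + 0.0015921 + 0.0032718 + 0.029057 = 0.042411.
P(Venett infection | evidence) = 0.0084901 / 0.042411 ≈ 0.200
P(Fenimosis | evidence) = 0.0015921 / 0.042411 ≈ 0.038
P(Galen infection | evidence) = 0.0032718 / 0.042411 ≈ 0.077
P(Koryx infection | evidence) = 0.029057 / 0.042411 ≈ 0.685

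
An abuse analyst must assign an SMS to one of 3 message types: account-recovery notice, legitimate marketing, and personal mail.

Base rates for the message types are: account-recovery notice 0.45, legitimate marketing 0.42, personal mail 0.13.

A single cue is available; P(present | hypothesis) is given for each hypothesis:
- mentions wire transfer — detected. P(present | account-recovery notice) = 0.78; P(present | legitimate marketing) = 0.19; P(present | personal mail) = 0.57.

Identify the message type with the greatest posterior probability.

Multiply each prior by the likelihood of the cue:
  account-recovery notice: 0.45 × 0.78 = 0.351
  legitimate marketing: 0.42 × 0.19 = 0.0798
  personal mail: 0.13 × 0.57 = 0.0741
The unnormalized weights sum to 0.5049.
P(account-recovery notice | evidence) ≈ 0.351 / 0.5049 ≈ 0.695
P(legitimate marketing | evidence) ≈ 0.0798 / 0.5049 ≈ 0.158
P(personal mail | evidence) ≈ 0.0741 / 0.5049 ≈ 0.147
The largest is 0.695, so account-recovery notice is most probable.

account-recovery notice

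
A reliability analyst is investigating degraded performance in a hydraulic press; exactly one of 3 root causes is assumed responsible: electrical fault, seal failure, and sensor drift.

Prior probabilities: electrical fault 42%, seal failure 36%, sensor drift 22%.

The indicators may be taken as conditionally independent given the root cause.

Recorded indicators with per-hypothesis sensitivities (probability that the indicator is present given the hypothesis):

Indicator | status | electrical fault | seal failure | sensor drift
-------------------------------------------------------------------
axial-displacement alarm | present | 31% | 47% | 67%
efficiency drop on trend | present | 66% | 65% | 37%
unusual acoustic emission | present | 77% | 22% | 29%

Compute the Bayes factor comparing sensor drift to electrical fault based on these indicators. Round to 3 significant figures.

0.456

Take the product of per-indicator likelihoods under each hypothesis, then divide.
  sensor drift: 0.67 × 0.37 × 0.29 = 0.071891
  electrical fault: 0.31 × 0.66 × 0.77 = 0.15754
Bayes factor = 0.071891 / 0.15754 ≈ 0.456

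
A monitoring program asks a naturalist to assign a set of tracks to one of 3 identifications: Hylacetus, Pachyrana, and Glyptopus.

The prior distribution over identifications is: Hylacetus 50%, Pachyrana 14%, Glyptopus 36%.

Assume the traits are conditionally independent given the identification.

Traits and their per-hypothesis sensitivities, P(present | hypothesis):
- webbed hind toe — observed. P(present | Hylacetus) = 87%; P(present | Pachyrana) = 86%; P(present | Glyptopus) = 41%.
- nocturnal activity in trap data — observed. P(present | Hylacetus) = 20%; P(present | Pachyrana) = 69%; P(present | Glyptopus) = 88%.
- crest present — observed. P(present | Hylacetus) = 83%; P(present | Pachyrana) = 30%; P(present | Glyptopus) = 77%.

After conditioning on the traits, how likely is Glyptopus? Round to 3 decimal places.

For each hypothesis, the unnormalized posterior weight is prior × product of the trait likelihoods:
  Hylacetus: 0.50 × 0.87 × 0.20 × 0.83 = 0.07221
  Pachyrana: 0.14 × 0.86 × 0.69 × 0.30 = 0.024923
  Glyptopus: 0.36 × 0.41 × 0.88 × 0.77 = 0.10001
The unnormalized weights sum to 0.19715.
P(Glyptopus | evidence) = 0.10001 / 0.19715 ≈ 0.507.

0.507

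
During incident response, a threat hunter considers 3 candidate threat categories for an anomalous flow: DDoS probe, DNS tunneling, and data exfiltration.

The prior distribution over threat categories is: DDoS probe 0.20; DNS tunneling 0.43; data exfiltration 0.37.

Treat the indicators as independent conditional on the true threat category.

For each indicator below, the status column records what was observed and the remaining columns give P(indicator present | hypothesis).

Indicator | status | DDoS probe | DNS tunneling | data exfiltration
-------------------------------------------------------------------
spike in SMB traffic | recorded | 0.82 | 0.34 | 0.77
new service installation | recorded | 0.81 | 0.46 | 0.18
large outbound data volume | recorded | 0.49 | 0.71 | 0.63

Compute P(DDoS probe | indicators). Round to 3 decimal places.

By Bayes' rule with conditional independence, the unnormalized weight for each hypothesis is prior × ∏ likelihoods:
  DDoS probe: 0.20 × 0.82 × 0.81 × 0.49 = 0.065092
  DNS tunneling: 0.43 × 0.34 × 0.46 × 0.71 = 0.047749
  data exfiltration: 0.37 × 0.77 × 0.18 × 0.63 = 0.032308
The unnormalized weights sum to 0.14515.
P(DDoS probe | evidence) = 0.065092 / 0.14515 ≈ 0.448.

0.448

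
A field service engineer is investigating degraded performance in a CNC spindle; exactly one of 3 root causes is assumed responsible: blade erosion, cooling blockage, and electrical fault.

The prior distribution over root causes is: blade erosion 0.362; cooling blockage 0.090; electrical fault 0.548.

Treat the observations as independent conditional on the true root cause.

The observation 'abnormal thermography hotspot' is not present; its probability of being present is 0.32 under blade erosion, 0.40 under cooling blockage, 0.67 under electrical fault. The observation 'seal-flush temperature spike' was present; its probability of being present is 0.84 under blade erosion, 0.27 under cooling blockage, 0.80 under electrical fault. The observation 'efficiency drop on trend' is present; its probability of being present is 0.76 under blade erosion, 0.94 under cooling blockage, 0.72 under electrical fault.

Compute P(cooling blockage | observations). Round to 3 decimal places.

By Bayes' rule with conditional independence, the unnormalized weight for each hypothesis is prior × ∏ likelihoods (using 1 − P(present | H) for each absent observation):
  blade erosion: 0.362 × (1 − 0.32) × 0.84 × 0.76 = 0.15715
  cooling blockage: 0.090 × (1 − 0.40) × 0.27 × 0.94 = 0.013705
  electrical fault: 0.548 × (1 − 0.67) × 0.80 × 0.72 = 0.10416
Marginal likelihood of the evidence = 0.27502.
P(cooling blockage | evidence) = 0.013705 / 0.27502 ≈ 0.050.

0.050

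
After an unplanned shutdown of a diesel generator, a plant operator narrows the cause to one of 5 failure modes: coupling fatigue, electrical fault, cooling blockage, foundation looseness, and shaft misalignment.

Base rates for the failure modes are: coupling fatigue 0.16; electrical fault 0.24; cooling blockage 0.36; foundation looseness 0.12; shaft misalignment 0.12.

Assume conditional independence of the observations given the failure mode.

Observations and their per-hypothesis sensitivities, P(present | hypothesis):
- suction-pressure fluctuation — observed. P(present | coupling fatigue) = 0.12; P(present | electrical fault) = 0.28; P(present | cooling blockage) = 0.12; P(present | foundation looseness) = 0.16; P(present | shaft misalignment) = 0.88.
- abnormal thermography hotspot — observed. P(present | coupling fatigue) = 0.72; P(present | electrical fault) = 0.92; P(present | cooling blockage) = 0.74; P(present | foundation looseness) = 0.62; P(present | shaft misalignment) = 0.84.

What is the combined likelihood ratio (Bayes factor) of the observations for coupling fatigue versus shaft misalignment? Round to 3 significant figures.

Take the product of per-observation likelihoods under each hypothesis, then divide.
  coupling fatigue: 0.12 × 0.72 = 0.0864
  shaft misalignment: 0.88 × 0.84 = 0.7392
Bayes factor = 0.0864 / 0.7392 ≈ 0.117

0.117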